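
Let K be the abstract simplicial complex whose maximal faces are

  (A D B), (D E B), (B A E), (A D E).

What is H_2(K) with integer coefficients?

H_2 ≅ Z.

K has 4 vertices, 6 edges, 4 triangles.
rank ∂_2 = 3, rank ∂_3 = 0 ⇒ b_2 = 4 − 3 − 0 = 1. So H_2 = Z.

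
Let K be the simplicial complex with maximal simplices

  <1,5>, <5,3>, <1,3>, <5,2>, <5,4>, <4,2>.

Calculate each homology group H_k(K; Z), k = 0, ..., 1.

H_0 = Z,  H_1 = Z^2.

Fix the vertex order 1 < 2 < 3 < 4 < 5 and write every simplex with vertices in increasing order. Then dim K = 1 and the simplices of K are:

  0-simplices (5): [1], [2], [3], [4], [5]
  1-simplices (6): [1,3], [1,5], [2,4], [2,5], [3,5], [4,5]

Hence C_0 ≅ Z^5, C_1 ≅ Z^6.

∂_1: C_1 → C_0 is given by ∂[p,q] = [q] − [p].
The resulting 5×6 matrix has rank 4, and its Smith normal form has invariant factors (1,1,1,1).

Reading off H_k = ker ∂_k / im ∂_{k+1}:

  H_0: rank C_0 − rank ∂_1 = 5 − 4 = 1, and the invariant factors of ∂_1 are all 1, so H_0 = Z.
  H_1: rank ker ∂_1 − rank ∂_2 = (6 − 4) − 0 = 2, and there is no ∂_2, so H_1 = Z^2.

(K is a triangulation of a wedge of 2 circles.)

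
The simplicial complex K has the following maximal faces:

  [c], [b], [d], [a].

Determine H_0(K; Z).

Order the vertices as a < b < c < d. Listing each simplex with vertices in this order, K has dimension 0 with simplices:

  0-simplices (4): a, b, c, d

giving chain groups C_0 ≅ Z^4.

Reading off H_k = ker ∂_k / im ∂_{k+1}:

  H_0: rank C_0 − rank ∂_1 = 4 − 0 = 4, and there is no ∂_1, so H_0 = Z^4.

H_0 = Z^4.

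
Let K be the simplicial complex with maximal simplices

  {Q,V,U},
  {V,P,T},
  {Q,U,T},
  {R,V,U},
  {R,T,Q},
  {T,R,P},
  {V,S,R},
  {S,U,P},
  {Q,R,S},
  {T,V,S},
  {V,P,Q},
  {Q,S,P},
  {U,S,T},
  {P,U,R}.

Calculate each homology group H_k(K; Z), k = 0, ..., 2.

We work with the vertex ordering P < Q < R < S < T < U < V. The simplices of K, each written with vertices in increasing order, are:

  0-simplices (7): P, Q, R, S, T, U, V
  1-simplices (21): PQ, PR, PS, PT, PU, PV, QR, QS, QT, QU, QV, RS, RT, RU, RV, ST, SU, SV, TU, TV, UV
  2-simplices (14): PQS, PQV, PRT, PRU, PSU, PTV, QRS, QRT, QTU, QUV, RSV, RUV, STU, STV

Hence C_0 ≅ Z^7, C_1 ≅ Z^21, C_2 ≅ Z^14.

∂_1: C_1 → C_0 is given by ∂[p,q] = [q] − [p].
As a 7×21 matrix over Z this has rank 6, with invariant factors (1,1,1,1,1,1).

Boundary ∂_2: C_2 → C_1 acts by ∂[p,q,r] = [q,r] − [p,r] + [p,q]. For instance
  ∂PQS = QS − PS + PQ,
  ∂PTV = TV − PV + PT.
The 21×14 boundary matrix has rank 13 and Smith normal form diag(1,1,1,1,1,1,1,1,1,1,1,1,1).

Reading off H_k = ker ∂_k / im ∂_{k+1}:

  H_0: rank C_0 − rank ∂_1 = 7 − 6 = 1, and the invariant factors of ∂_1 are all 1, so H_0 = Z.
  H_1: rank ker ∂_1 − rank ∂_2 = (21 − 6) − 13 = 2, and the invariant factors of ∂_2 are all 1, so H_1 = Z^2.
  H_2: rank ker ∂_2 − rank ∂_3 = (14 − 13) − 0 = 1, and there is no ∂_3, so H_2 = Z.

As a check, the Euler characteristic is 7 − 21 + 14 = 0, which agrees with 1 − 2 + 1 = 0.

H_0 = Z,  H_1 = Z^2,  H_2 = Z.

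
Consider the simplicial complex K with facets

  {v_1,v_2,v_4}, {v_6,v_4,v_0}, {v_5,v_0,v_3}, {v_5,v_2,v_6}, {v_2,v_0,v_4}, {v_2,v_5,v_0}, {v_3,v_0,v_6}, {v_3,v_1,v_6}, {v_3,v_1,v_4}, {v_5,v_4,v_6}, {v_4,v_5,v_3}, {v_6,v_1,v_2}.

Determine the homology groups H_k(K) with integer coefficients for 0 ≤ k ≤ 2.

H_0 ≅ Z,  H_1 ≅ Z/2,  H_2 = 0.

Take the total order v_0 < v_1 < v_2 < v_3 < v_4 < v_5 < v_6 on the vertex set. Then K (dimension 2) consists of the simplices:

  0-simplices (7): [v_0], [v_1], [v_2], [v_3], [v_4], [v_5], [v_6]
  1-simplices (18): (18 of them)
  2-simplices (12): (12 of them)

Hence C_0 ≅ Z^7, C_1 ≅ Z^18, C_2 ≅ Z^12.

Boundary ∂_1: C_1 → C_0 sends each edge [p,q] (with p < q) to q − p. For instance
  ∂[v_0,v_2] = [v_2] − [v_0].
As a 7×18 matrix over Z this has rank 6, with invariant factors (1,1,1,1,1,1).

The boundary map ∂_2: C_2 → C_1 acts by ∂[p,q,r] = [q,r] − [p,r] + [p,q]. For instance
  ∂[v_0,v_3,v_5] = [v_3,v_5] − [v_0,v_5] + [v_0,v_3],
  ∂[v_3,v_4,v_5] = [v_4,v_5] − [v_3,v_5] + [v_3,v_4].
The resulting 18×12 matrix has rank 12, and its Smith normal form has invariant factors (1,1,1,1,1,1,1,1,1,1,1,2).

Computing H_k = (kernel of ∂_k) / (image of ∂_{k+1}):

  H_0: rank C_0 − rank ∂_1 = 7 − 6 = 1, and the invariant factors of ∂_1 are all 1, so H_0 = Z.
  H_1: rank ker ∂_1 − rank ∂_2 = (18 − 6) − 12 = 0, and ∂_2 has invariant factor 2 > 1, so H_1 = Z/2.
  H_2: rank ker ∂_2 − rank ∂_3 = (12 − 12) − 0 = 0, and there is no ∂_3, so H_2 = 0.

As a check, the Euler characteristic is 7 − 18 + 12 = 1, which agrees with 1 − 0 + 0 = 1.
(K is a triangulation of the real projective plane RP^2.)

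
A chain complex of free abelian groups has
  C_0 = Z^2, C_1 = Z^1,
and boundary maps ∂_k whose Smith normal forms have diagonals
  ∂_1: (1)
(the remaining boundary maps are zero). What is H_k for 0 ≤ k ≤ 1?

H_0: b_0 = 2 − 0 − 1 = 1; torsion from ∂_1 factors > 1: none. So H_0 = Z.
H_1: b_1 = 1 − 1 − 0 = 0; torsion from ∂_2 factors > 1: none. So H_1 = 0.

H_0 = Z,  H_1 = 0.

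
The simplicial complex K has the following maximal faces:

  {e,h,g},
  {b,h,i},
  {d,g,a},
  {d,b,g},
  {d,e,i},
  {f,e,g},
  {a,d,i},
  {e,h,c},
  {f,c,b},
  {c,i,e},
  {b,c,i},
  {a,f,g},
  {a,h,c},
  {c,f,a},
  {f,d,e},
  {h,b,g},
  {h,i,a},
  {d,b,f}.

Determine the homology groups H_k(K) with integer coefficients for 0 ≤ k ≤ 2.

H_0 = Z,  H_1 = Z ⊕ Z_2,  H_2 = 0.

K has 9 vertices, 27 edges, 18 triangles.
rank ∂_0 = 0, rank ∂_1 = 8 ⇒ b_0 = 9 − 0 − 8 = 1; all invariant factors of ∂_1 are 1 so no torsion. So H_0 ≅ Z.
rank ∂_1 = 8, rank ∂_2 = 18 ⇒ b_1 = 27 − 8 − 18 = 1; ∂_2 has invariant factor(s) [2] giving torsion. So H_1 ≅ Z ⊕ Z_2.
rank ∂_2 = 18, rank ∂_3 = 0 ⇒ b_2 = 18 − 18 − 0 = 0. So H_2 ≅ 0.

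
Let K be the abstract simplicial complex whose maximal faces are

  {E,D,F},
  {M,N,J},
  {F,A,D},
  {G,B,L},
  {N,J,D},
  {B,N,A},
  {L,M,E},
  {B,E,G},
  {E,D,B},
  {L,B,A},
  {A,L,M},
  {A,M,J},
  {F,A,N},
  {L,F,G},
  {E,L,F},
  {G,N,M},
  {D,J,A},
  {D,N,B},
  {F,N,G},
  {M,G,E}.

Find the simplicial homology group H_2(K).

H_2 = 0.

Take the total order A < B < D < E < F < G < J < L < M < N on the vertex set. Then K (dimension 2) consists of the simplices:

  0-simplices (10): A, B, D, E, F, G, J, L, M, N
  1-simplices (30): AB, AD, AF, AJ, AL, AM, AN, BD, BE, BG, BL, BN, DE, DF, DJ, DN, EF, EG, EL, EM, FG, FL, FN, GL, GM, GN, JM, JN, LM, MN
  2-simplices (20): ABL, ABN, ADF, ADJ, AFN, AJM, ALM, BDE, BDN, BEG, BGL, DEF, DJN, EFL, EGM, ELM, FGL, FGN, GMN, JMN

giving chain groups C_0 ≅ Z^10, C_1 ≅ Z^30, C_2 ≅ Z^20.

Boundary ∂_1: C_1 → C_0 maps an edge to its endpoints' difference, ∂[p,q] = q − p. For instance
  ∂FN = N − F.
The resulting 10×30 matrix has rank 9, and its Smith normal form has invariant factors (1,1,1,1,1,1,1,1,1).

Boundary ∂_2: C_2 → C_1 sends each 2-simplex [p,q,r] to [q,r] − [p,r] + [p,q]. For instance
  ∂AFN = FN − AN + AF,
  ∂BDE = DE − BE + BD.
The 30×20 boundary matrix has rank 20 and Smith normal form diag(1,1,1,1,1,1,1,1,1,1,1,1,1,1,1,1,1,1,1,2).

Computing H_k = (kernel of ∂_k) / (image of ∂_{k+1}):

  H_2: rank ker ∂_2 − rank ∂_3 = (20 − 20) − 0 = 0, and there is no ∂_3, so H_2 ≅ 0.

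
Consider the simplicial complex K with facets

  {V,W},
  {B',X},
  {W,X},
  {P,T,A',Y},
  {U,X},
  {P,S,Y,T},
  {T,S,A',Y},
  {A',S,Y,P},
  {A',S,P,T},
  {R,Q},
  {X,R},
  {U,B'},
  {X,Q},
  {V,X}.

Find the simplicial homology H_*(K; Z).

Order the vertices as P < Q < R < S < T < U < V < W < X < Y < A' < B'. Listing each simplex with vertices in this order, K has dimension 3 with simplices:

  0-simplices (12): [P], [Q], [R], [S], [T], [U], [V], [W], [X], [Y], [A'], [B']
  1-simplices (19): [P,S], [P,T], [P,Y], [P,A'], [Q,R], [Q,X], [R,X], [S,T], [S,Y], [S,A'], [T,Y], [T,A'], [U,X], [U,B'], [V,W], [V,X], [W,X], [X,B'], [Y,A']
  2-simplices (10): [P,S,T], [P,S,Y], [P,S,A'], [P,T,Y], [P,T,A'], [P,Y,A'], [S,T,Y], [S,T,A'], [S,Y,A'], [T,Y,A']
  3-simplices (5): [P,S,T,Y], [P,S,T,A'], [P,S,Y,A'], [P,T,Y,A'], [S,T,Y,A']

giving chain groups C_0 ≅ Z^12, C_1 ≅ Z^19, C_2 ≅ Z^10, C_3 ≅ Z^5.

The boundary map ∂_1: C_1 → C_0 is given by ∂[p,q] = [q] − [p].
This gives a 12×19 integer matrix of rank 10; reducing to Smith normal form yields diagonal entries (1,1,1,1,1,1,1,1,1,1).

Boundary ∂_2: C_2 → C_1 acts by ∂[p,q,r] = [q,r] − [p,r] + [p,q]. For instance
  ∂[P,Y,A'] = [Y,A'] − [P,A'] + [P,Y],
  ∂[S,T,Y] = [T,Y] − [S,Y] + [S,T].
The resulting 19×10 matrix has rank 6, and its Smith normal form has invariant factors (1,1,1,1,1,1).

Boundary ∂_3: C_3 → C_2 sends each 3-simplex σ to the alternating sum Σ_i (−1)^i (σ with its i-th vertex removed). For instance
  ∂[P,S,T,Y] = [S,T,Y] − [P,T,Y] + [P,S,Y] − [P,S,T],
  ∂[P,S,T,A'] = [S,T,A'] − [P,T,A'] + [P,S,A'] − [P,S,T].
This gives a 10×5 integer matrix of rank 4; reducing to Smith normal form yields diagonal entries (1,1,1,1).

From H_k ≅ ker(∂_k) / im(∂_{k+1}) we obtain:

  H_0: rank C_0 − rank ∂_1 = 12 − 10 = 2, and the invariant factors of ∂_1 are all 1, so H_0 = Z^2.
  H_1: rank ker ∂_1 − rank ∂_2 = (19 − 10) − 6 = 3, and the invariant factors of ∂_2 are all 1, so H_1 = Z^3.
  H_2: rank ker ∂_2 − rank ∂_3 = (10 − 6) − 4 = 0, and the invariant factors of ∂_3 are all 1, so H_2 = 0.
  H_3: rank ker ∂_3 − rank ∂_4 = (5 − 4) − 0 = 1, and there is no ∂_4, so H_3 = Z.

H_0 = Z^2,  H_1 = Z^3,  H_2 = 0,  H_3 = Z.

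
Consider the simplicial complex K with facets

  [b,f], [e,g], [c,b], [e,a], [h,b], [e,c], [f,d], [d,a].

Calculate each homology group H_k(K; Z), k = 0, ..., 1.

K has 8 vertices, 8 edges.
rank ∂_0 = 0, rank ∂_1 = 7 ⇒ b_0 = 8 − 0 − 7 = 1; all invariant factors of ∂_1 are 1 so no torsion. So H_0 ≅ Z.
rank ∂_1 = 7, rank ∂_2 = 0 ⇒ b_1 = 8 − 7 − 0 = 1. So H_1 ≅ Z.

H_0 ≅ Z,  H_1 ≅ Z.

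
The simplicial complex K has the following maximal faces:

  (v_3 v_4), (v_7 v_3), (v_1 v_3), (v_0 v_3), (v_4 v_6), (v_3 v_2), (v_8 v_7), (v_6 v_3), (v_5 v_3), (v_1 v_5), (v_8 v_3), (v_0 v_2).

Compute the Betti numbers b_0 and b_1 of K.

Take the total order v_0 < v_1 < v_2 < v_3 < v_4 < v_5 < v_6 < v_7 < v_8 on the vertex set. Then K (dimension 1) consists of the simplices:

  0-simplices (9): [v_0], [v_1], [v_2], [v_3], [v_4], [v_5], [v_6], [v_7], [v_8]
  1-simplices (12): [v_0,v_2], [v_0,v_3], [v_1,v_3], [v_1,v_5], [v_2,v_3], [v_3,v_4], [v_3,v_5], [v_3,v_6], [v_3,v_7], [v_3,v_8], [v_4,v_6], [v_7,v_8]

Hence C_0 ≅ Z^9, C_1 ≅ Z^12.

The boundary map ∂_1: C_1 → C_0 maps an edge to its endpoints' difference, ∂[p,q] = q − p. For instance
  ∂[v_1,v_3] = [v_3] − [v_1].
The resulting 9×12 matrix has rank 8, and its Smith normal form has invariant factors (1,1,1,1,1,1,1,1).

Computing H_k = (kernel of ∂_k) / (image of ∂_{k+1}):

  H_0: rank C_0 − rank ∂_1 = 9 − 8 = 1, and the invariant factors of ∂_1 are all 1, so H_0 ≅ Z.
  H_1: rank ker ∂_1 − rank ∂_2 = (12 − 8) − 0 = 4, and there is no ∂_2, so H_1 ≅ Z^4.

(K is a triangulation of a wedge of 4 circles.)

Hence the Betti numbers are b_0 = 1, b_1 = 4.

b_0 = 1, b_1 = 4.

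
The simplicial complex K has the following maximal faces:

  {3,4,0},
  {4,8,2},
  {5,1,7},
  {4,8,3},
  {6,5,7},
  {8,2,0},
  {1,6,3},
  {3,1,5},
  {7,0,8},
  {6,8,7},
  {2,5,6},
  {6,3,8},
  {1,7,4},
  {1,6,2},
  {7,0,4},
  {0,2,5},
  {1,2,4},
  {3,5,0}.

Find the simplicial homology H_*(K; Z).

We work with the vertex ordering 0 < 1 < 2 < 3 < 4 < 5 < 6 < 7 < 8. The simplices of K, each written with vertices in increasing order, are:

  0-simplices (9): [0], [1], [2], [3], [4], [5], [6], [7], [8]
  1-simplices (27): (27 of them)
  2-simplices (18): [0,2,5], [0,2,8], [0,3,4], [0,3,5], [0,4,7], [0,7,8], [1,2,4], [1,2,6], [1,3,5], [1,3,6], [1,4,7], [1,5,7], [2,4,8], [2,5,6], [3,4,8], [3,6,8], [5,6,7], [6,7,8]

so the chain groups are C_0 ≅ Z^9, C_1 ≅ Z^27, C_2 ≅ Z^18.

The boundary map ∂_1: C_1 → C_0 is given by ∂[p,q] = [q] − [p]. For instance
  ∂[1,7] = [7] − [1].
The 9×27 boundary matrix has rank 8 and Smith normal form diag(1,1,1,1,1,1,1,1).

Boundary ∂_2: C_2 → C_1 acts by ∂[p,q,r] = [q,r] − [p,r] + [p,q]. For instance
  ∂[0,7,8] = [7,8] − [0,8] + [0,7],
  ∂[1,3,5] = [3,5] − [1,5] + [1,3].
The 27×18 boundary matrix has rank 18 and Smith normal form diag(1,1,1,1,1,1,1,1,1,1,1,1,1,1,1,1,1,2).

Now H_k = ker ∂_k / im ∂_{k+1}, so:

  H_0: rank C_0 − rank ∂_1 = 9 − 8 = 1, and the invariant factors of ∂_1 are all 1, so H_0 ≅ Z.
  H_1: rank ker ∂_1 − rank ∂_2 = (27 − 8) − 18 = 1, and ∂_2 has invariant factor 2 > 1, so H_1 ≅ Z × Z/2.
  H_2: rank ker ∂_2 − rank ∂_3 = (18 − 18) − 0 = 0, and there is no ∂_3, so H_2 ≅ 0.

As a check, the Euler characteristic is 9 − 27 + 18 = 0, which agrees with 1 − 1 + 0 = 0.

H_0 ≅ Z,  H_1 ≅ Z × Z/2,  H_2 = 0.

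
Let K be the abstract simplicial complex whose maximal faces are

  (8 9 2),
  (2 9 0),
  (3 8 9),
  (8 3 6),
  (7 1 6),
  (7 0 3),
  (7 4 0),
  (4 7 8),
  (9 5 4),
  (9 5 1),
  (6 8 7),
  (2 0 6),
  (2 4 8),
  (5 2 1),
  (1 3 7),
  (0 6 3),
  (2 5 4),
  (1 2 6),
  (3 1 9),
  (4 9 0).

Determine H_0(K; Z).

H_0 = Z.

We work with the vertex ordering 0 < 1 < 2 < 3 < 4 < 5 < 6 < 7 < 8 < 9. The simplices of K, each written with vertices in increasing order, are:

  0-simplices (10): [0], [1], [2], [3], [4], [5], [6], [7], [8], [9]
  1-simplices (30): (30 of them)
  2-simplices (20): (20 of them)

Hence C_0 ≅ Z^10, C_1 ≅ Z^30, C_2 ≅ Z^20.

Boundary ∂_1: C_1 → C_0 sends each edge [p,q] (with p < q) to q − p. For instance
  ∂[2,6] = [6] − [2].
The 10×30 boundary matrix has rank 9 and Smith normal form diag(1,1,1,1,1,1,1,1,1).

Boundary ∂_2: C_2 → C_1 sends each 2-simplex [p,q,r] to [q,r] − [p,r] + [p,q]. For instance
  ∂[3,8,9] = [8,9] − [3,9] + [3,8],
  ∂[0,4,7] = [4,7] − [0,7] + [0,4].
As a 30×20 matrix over Z this has rank 20, with invariant factors (1,1,1,1,1,1,1,1,1,1,1,1,1,1,1,1,1,1,1,2).

Computing H_k = (kernel of ∂_k) / (image of ∂_{k+1}):

  H_0: rank C_0 − rank ∂_1 = 10 − 9 = 1, and the invariant factors of ∂_1 are all 1, so H_0 ≅ Z.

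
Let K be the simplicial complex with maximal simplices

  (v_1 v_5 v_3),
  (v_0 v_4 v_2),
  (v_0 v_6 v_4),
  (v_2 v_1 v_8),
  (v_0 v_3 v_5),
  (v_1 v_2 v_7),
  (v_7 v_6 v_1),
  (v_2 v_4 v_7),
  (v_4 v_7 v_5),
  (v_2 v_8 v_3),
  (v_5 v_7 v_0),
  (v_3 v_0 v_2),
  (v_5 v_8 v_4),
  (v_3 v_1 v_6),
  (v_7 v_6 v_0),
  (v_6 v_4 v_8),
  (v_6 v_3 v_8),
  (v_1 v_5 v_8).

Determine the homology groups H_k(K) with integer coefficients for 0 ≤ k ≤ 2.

Take the total order v_0 < v_1 < v_2 < v_3 < v_4 < v_5 < v_6 < v_7 < v_8 on the vertex set. Then K (dimension 2) consists of the simplices:

  0-simplices (9): [v_0], [v_1], [v_2], [v_3], [v_4], [v_5], [v_6], [v_7], [v_8]
  1-simplices (27): (27 of them)
  2-simplices (18): (18 of them)

so the chain groups are C_0 ≅ Z^9, C_1 ≅ Z^27, C_2 ≅ Z^18.

∂_1: C_1 → C_0 is given by ∂[p,q] = [q] − [p]. For instance
  ∂[v_1,v_8] = [v_8] − [v_1].
The 9×27 boundary matrix has rank 8 and Smith normal form diag(1,1,1,1,1,1,1,1).

∂_2: C_2 → C_1 acts by ∂[p,q,r] = [q,r] − [p,r] + [p,q]. For instance
  ∂[v_4,v_6,v_8] = [v_6,v_8] − [v_4,v_8] + [v_4,v_6],
  ∂[v_2,v_3,v_8] = [v_3,v_8] − [v_2,v_8] + [v_2,v_3].
The 27×18 boundary matrix has rank 18 and Smith normal form diag(1,1,1,1,1,1,1,1,1,1,1,1,1,1,1,1,1,2).

Reading off H_k = ker ∂_k / im ∂_{k+1}:

  H_0: rank C_0 − rank ∂_1 = 9 − 8 = 1, and the invariant factors of ∂_1 are all 1, so H_0 = Z.
  H_1: rank ker ∂_1 − rank ∂_2 = (27 − 8) − 18 = 1, and ∂_2 has invariant factor 2 > 1, so H_1 = Z × Z/2.
  H_2: rank ker ∂_2 − rank ∂_3 = (18 − 18) − 0 = 0, and there is no ∂_3, so H_2 = 0.

As a check, the Euler characteristic is 9 − 27 + 18 = 0, which agrees with 1 − 1 + 0 = 0.

H_0 ≅ Z,  H_1 ≅ Z × Z/2,  H_2 = 0.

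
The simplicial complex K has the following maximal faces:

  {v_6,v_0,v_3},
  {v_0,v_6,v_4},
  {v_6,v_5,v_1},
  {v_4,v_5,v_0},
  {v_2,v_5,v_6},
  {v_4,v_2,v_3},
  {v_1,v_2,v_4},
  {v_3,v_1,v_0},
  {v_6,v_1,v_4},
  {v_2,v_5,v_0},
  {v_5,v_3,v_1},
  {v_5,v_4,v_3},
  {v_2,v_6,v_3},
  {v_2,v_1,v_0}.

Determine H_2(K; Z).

H_2 = Z.

Order the vertices as v_0 < v_1 < v_2 < v_3 < v_4 < v_5 < v_6. Listing each simplex with vertices in this order, K has dimension 2 with simplices:

  0-simplices (7): [v_0], [v_1], [v_2], [v_3], [v_4], [v_5], [v_6]
  1-simplices (21): (21 of them)
  2-simplices (14): (14 of them)

Hence C_0 ≅ Z^7, C_1 ≅ Z^21, C_2 ≅ Z^14.

Boundary ∂_1: C_1 → C_0 is given by ∂[p,q] = [q] − [p]. For instance
  ∂[v_4,v_5] = [v_5] − [v_4].
The 7×21 boundary matrix has rank 6 and Smith normal form diag(1,1,1,1,1,1).

Boundary ∂_2: C_2 → C_1 sends each 2-simplex [p,q,r] to [q,r] − [p,r] + [p,q]. For instance
  ∂[v_1,v_3,v_5] = [v_3,v_5] − [v_1,v_5] + [v_1,v_3],
  ∂[v_1,v_4,v_6] = [v_4,v_6] − [v_1,v_6] + [v_1,v_4].
As a 21×14 matrix over Z this has rank 13, with invariant factors (1,1,1,1,1,1,1,1,1,1,1,1,1).

From H_k ≅ ker(∂_k) / im(∂_{k+1}) we obtain:

  H_2: rank ker ∂_2 − rank ∂_3 = (14 − 13) − 0 = 1, and there is no ∂_3, so H_2 ≅ Z.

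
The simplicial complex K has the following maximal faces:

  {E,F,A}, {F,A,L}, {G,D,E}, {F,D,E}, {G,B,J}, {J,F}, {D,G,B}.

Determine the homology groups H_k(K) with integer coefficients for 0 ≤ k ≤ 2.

Order the vertices as A < B < D < E < F < G < J < L. Listing each simplex with vertices in this order, K has dimension 2 with simplices:

  0-simplices (8): A, B, D, E, F, G, J, L
  1-simplices (14): AE, AF, AL, BD, BG, BJ, DE, DF, DG, EF, EG, FJ, FL, GJ
  2-simplices (6): AEF, AFL, BDG, BGJ, DEF, DEG

Hence C_0 ≅ Z^8, C_1 ≅ Z^14, C_2 ≅ Z^6.

Boundary ∂_1: C_1 → C_0 maps an edge to its endpoints' difference, ∂[p,q] = q − p. For instance
  ∂BJ = J − B.
As a 8×14 matrix over Z this has rank 7, with invariant factors (1,1,1,1,1,1,1).

Boundary ∂_2: C_2 → C_1 sends each 2-simplex [p,q,r] to [q,r] − [p,r] + [p,q]. For instance
  ∂DEF = EF − DF + DE,
  ∂BDG = DG − BG + BD.
As a 14×6 matrix over Z this has rank 6, with invariant factors (1,1,1,1,1,1).

Computing H_k = (kernel of ∂_k) / (image of ∂_{k+1}):

  H_0: rank C_0 − rank ∂_1 = 8 − 7 = 1, and the invariant factors of ∂_1 are all 1, so H_0 = Z.
  H_1: rank ker ∂_1 − rank ∂_2 = (14 − 7) − 6 = 1, and the invariant factors of ∂_2 are all 1, so H_1 = Z.
  H_2: rank ker ∂_2 − rank ∂_3 = (6 − 6) − 0 = 0, and there is no ∂_3, so H_2 = 0.

H_0 = Z,  H_1 = Z,  H_2 = 0.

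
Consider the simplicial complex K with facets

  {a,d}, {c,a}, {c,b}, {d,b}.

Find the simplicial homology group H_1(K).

Order the vertices as a < b < c < d. Listing each simplex with vertices in this order, K has dimension 1 with simplices:

  0-simplices (4): a, b, c, d
  1-simplices (4): ac, ad, bc, bd

giving chain groups C_0 ≅ Z^4, C_1 ≅ Z^4.

Boundary ∂_1: C_1 → C_0 maps an edge to its endpoints' difference, ∂[p,q] = q − p.
The 4×4 boundary matrix has rank 3 and Smith normal form diag(1,1,1).

From H_k ≅ ker(∂_k) / im(∂_{k+1}) we obtain:

  H_1: rank ker ∂_1 − rank ∂_2 = (4 − 3) − 0 = 1, and there is no ∂_2, so H_1 ≅ Z.

H_1 ≅ Z.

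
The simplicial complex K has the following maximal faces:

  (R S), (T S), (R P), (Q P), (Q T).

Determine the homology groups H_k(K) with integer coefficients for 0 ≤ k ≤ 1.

H_0 = Z,  H_1 = Z.

Fix the vertex order P < Q < R < S < T and write every simplex with vertices in increasing order. Then dim K = 1 and the simplices of K are:

  0-simplices (5): P, Q, R, S, T
  1-simplices (5): PQ, PR, QT, RS, ST

Hence C_0 ≅ Z^5, C_1 ≅ Z^5.

Boundary ∂_1: C_1 → C_0 maps an edge to its endpoints' difference, ∂[p,q] = q − p. For instance
  ∂ST = T − S.
As a 5×5 matrix over Z this has rank 4, with invariant factors (1,1,1,1).

From H_k ≅ ker(∂_k) / im(∂_{k+1}) we obtain:

  H_0: rank C_0 − rank ∂_1 = 5 − 4 = 1, and the invariant factors of ∂_1 are all 1, so H_0 ≅ Z.
  H_1: rank ker ∂_1 − rank ∂_2 = (5 − 4) − 0 = 1, and there is no ∂_2, so H_1 ≅ Z.

As a check, the Euler characteristic is 5 − 5 = 0, which agrees with 1 − 1 = 0.
(K is a triangulation of the circle S^1.)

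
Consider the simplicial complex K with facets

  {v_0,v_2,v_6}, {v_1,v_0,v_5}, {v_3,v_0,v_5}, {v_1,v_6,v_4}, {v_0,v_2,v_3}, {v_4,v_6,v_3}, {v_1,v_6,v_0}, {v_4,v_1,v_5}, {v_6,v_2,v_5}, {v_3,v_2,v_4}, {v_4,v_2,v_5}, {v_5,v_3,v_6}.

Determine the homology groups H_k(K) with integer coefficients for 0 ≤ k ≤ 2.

Order the vertices as v_0 < v_1 < v_2 < v_3 < v_4 < v_5 < v_6. Listing each simplex with vertices in this order, K has dimension 2 with simplices:

  0-simplices (7): [v_0], [v_1], [v_2], [v_3], [v_4], [v_5], [v_6]
  1-simplices (18): (18 of them)
  2-simplices (12): (12 of them)

giving chain groups C_0 ≅ Z^7, C_1 ≅ Z^18, C_2 ≅ Z^12.

∂_1: C_1 → C_0 is given by ∂[p,q] = [q] − [p]. For instance
  ∂[v_0,v_2] = [v_2] − [v_0].
This gives a 7×18 integer matrix of rank 6; reducing to Smith normal form yields diagonal entries (1,1,1,1,1,1).

Boundary ∂_2: C_2 → C_1 maps a triangle to the signed sum of its edges. For instance
  ∂[v_3,v_5,v_6] = [v_5,v_6] − [v_3,v_6] + [v_3,v_5],
  ∂[v_1,v_4,v_6] = [v_4,v_6] − [v_1,v_6] + [v_1,v_4].
The resulting 18×12 matrix has rank 12, and its Smith normal form has invariant factors (1,1,1,1,1,1,1,1,1,1,1,2).

From H_k ≅ ker(∂_k) / im(∂_{k+1}) we obtain:

  H_0: rank C_0 − rank ∂_1 = 7 − 6 = 1, and the invariant factors of ∂_1 are all 1, so H_0 ≅ Z.
  H_1: rank ker ∂_1 − rank ∂_2 = (18 − 6) − 12 = 0, and ∂_2 has invariant factor 2 > 1, so H_1 ≅ Z/2.
  H_2: rank ker ∂_2 − rank ∂_3 = (12 − 12) − 0 = 0, and there is no ∂_3, so H_2 ≅ 0.

As a check, the Euler characteristic is 7 − 18 + 12 = 1, which agrees with 1 − 0 + 0 = 1.

H_0 = Z,  H_1 = Z/2,  H_2 = 0.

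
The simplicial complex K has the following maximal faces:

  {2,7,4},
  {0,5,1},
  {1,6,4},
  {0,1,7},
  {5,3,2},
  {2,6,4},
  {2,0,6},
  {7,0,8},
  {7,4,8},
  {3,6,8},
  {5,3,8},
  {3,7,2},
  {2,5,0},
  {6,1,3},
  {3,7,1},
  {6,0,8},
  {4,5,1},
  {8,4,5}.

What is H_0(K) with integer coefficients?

Take the total order 0 < 1 < 2 < 3 < 4 < 5 < 6 < 7 < 8 on the vertex set. Then K (dimension 2) consists of the simplices:

  0-simplices (9): [0], [1], [2], [3], [4], [5], [6], [7], [8]
  1-simplices (27): (27 of them)
  2-simplices (18): [0,1,5], [0,1,7], [0,2,5], [0,2,6], [0,6,8], [0,7,8], [1,3,6], [1,3,7], [1,4,5], [1,4,6], [2,3,5], [2,3,7], [2,4,6], [2,4,7], [3,5,8], [3,6,8], [4,5,8], [4,7,8]

Hence C_0 ≅ Z^9, C_1 ≅ Z^27, C_2 ≅ Z^18.

Boundary ∂_1: C_1 → C_0 sends each edge [p,q] (with p < q) to q − p. For instance
  ∂[2,6] = [6] − [2].
The resulting 9×27 matrix has rank 8, and its Smith normal form has invariant factors (1,1,1,1,1,1,1,1).

Boundary ∂_2: C_2 → C_1 sends each 2-simplex [p,q,r] to [q,r] − [p,r] + [p,q]. For instance
  ∂[2,3,7] = [3,7] − [2,7] + [2,3],
  ∂[3,6,8] = [6,8] − [3,8] + [3,6].
The resulting 27×18 matrix has rank 17, and its Smith normal form has invariant factors (1,1,1,1,1,1,1,1,1,1,1,1,1,1,1,1,1).

Reading off H_k = ker ∂_k / im ∂_{k+1}:

  H_0: rank C_0 − rank ∂_1 = 9 − 8 = 1, and the invariant factors of ∂_1 are all 1, so H_0 ≅ Z.

H_0 = Z.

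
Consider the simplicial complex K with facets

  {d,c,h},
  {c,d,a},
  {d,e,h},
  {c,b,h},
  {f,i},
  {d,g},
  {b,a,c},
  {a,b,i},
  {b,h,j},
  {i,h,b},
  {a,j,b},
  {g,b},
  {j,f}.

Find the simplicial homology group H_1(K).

H_1 ≅ Z^2.

We work with the vertex ordering a < b < c < d < e < f < g < h < i < j. The simplices of K, each written with vertices in increasing order, are:

  0-simplices (10): a, b, c, d, e, f, g, h, i, j
  1-simplices (20): ab, ac, ad, ai, aj, bc, bg, bh, bi, bj, cd, ch, de, dg, dh, eh, fi, fj, hi, hj
  2-simplices (9): abc, abi, abj, acd, bch, bhi, bhj, cdh, deh

Hence C_0 ≅ Z^10, C_1 ≅ Z^20, C_2 ≅ Z^9.

∂_1: C_1 → C_0 is given by ∂[p,q] = [q] − [p].
The resulting 10×20 matrix has rank 9, and its Smith normal form has invariant factors (1,1,1,1,1,1,1,1,1).

The boundary map ∂_2: C_2 → C_1 sends each 2-simplex [p,q,r] to [q,r] − [p,r] + [p,q]. For instance
  ∂deh = eh − dh + de,
  ∂bhi = hi − bi + bh.
This gives a 20×9 integer matrix of rank 9; reducing to Smith normal form yields diagonal entries (1,1,1,1,1,1,1,1,1).

Now H_k = ker ∂_k / im ∂_{k+1}, so:

  H_1: rank ker ∂_1 − rank ∂_2 = (20 − 9) − 9 = 2, and the invariant factors of ∂_2 are all 1, so H_1 = Z^2.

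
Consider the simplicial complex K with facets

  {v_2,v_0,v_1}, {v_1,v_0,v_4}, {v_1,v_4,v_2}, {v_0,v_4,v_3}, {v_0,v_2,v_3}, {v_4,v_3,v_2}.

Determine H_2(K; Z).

We work with the vertex ordering v_0 < v_1 < v_2 < v_3 < v_4. The simplices of K, each written with vertices in increasing order, are:

  0-simplices (5): [v_0], [v_1], [v_2], [v_3], [v_4]
  1-simplices (9): [v_0,v_1], [v_0,v_2], [v_0,v_3], [v_0,v_4], [v_1,v_2], [v_1,v_4], [v_2,v_3], [v_2,v_4], [v_3,v_4]
  2-simplices (6): [v_0,v_1,v_2], [v_0,v_1,v_4], [v_0,v_2,v_3], [v_0,v_3,v_4], [v_1,v_2,v_4], [v_2,v_3,v_4]

giving chain groups C_0 ≅ Z^5, C_1 ≅ Z^9, C_2 ≅ Z^6.

The boundary map ∂_1: C_1 → C_0 sends each edge [p,q] (with p < q) to q − p.
As a 5×9 matrix over Z this has rank 4, with invariant factors (1,1,1,1).

Boundary ∂_2: C_2 → C_1 sends each 2-simplex [p,q,r] to [q,r] − [p,r] + [p,q]. For instance
  ∂[v_0,v_1,v_4] = [v_1,v_4] − [v_0,v_4] + [v_0,v_1],
  ∂[v_0,v_3,v_4] = [v_3,v_4] − [v_0,v_4] + [v_0,v_3].
As a 9×6 matrix over Z this has rank 5, with invariant factors (1,1,1,1,1).

From H_k ≅ ker(∂_k) / im(∂_{k+1}) we obtain:

  H_2: rank ker ∂_2 − rank ∂_3 = (6 − 5) − 0 = 1, and there is no ∂_3, so H_2 = Z.

(K is a triangulation of the 2-sphere S^2.)

H_2 ≅ Z.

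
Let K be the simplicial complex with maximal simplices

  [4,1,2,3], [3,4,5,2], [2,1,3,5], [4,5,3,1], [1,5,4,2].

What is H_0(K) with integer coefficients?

We work with the vertex ordering 1 < 2 < 3 < 4 < 5. The simplices of K, each written with vertices in increasing order, are:

  0-simplices (5): [1], [2], [3], [4], [5]
  1-simplices (10): [1,2], [1,3], [1,4], [1,5], [2,3], [2,4], [2,5], [3,4], [3,5], [4,5]
  2-simplices (10): [1,2,3], [1,2,4], [1,2,5], [1,3,4], [1,3,5], [1,4,5], [2,3,4], [2,3,5], [2,4,5], [3,4,5]
  3-simplices (5): [1,2,3,4], [1,2,3,5], [1,2,4,5], [1,3,4,5], [2,3,4,5]

Hence C_0 ≅ Z^5, C_1 ≅ Z^10, C_2 ≅ Z^10, C_3 ≅ Z^5.

∂_1: C_1 → C_0 maps an edge to its endpoints' difference, ∂[p,q] = q − p. For instance
  ∂[1,3] = [3] − [1].
The resulting 5×10 matrix has rank 4, and its Smith normal form has invariant factors (1,1,1,1).

∂_2: C_2 → C_1 acts by ∂[p,q,r] = [q,r] − [p,r] + [p,q]. For instance
  ∂[2,3,5] = [3,5] − [2,5] + [2,3],
  ∂[1,2,3] = [2,3] − [1,3] + [1,2].
As a 10×10 matrix over Z this has rank 6, with invariant factors (1,1,1,1,1,1).

The boundary map ∂_3: C_3 → C_2 sends each 3-simplex σ to the alternating sum Σ_i (−1)^i (σ with its i-th vertex removed). For instance
  ∂[2,3,4,5] = [3,4,5] − [2,4,5] + [2,3,5] − [2,3,4],
  ∂[1,2,4,5] = [2,4,5] − [1,4,5] + [1,2,5] − [1,2,4].
The resulting 10×5 matrix has rank 4, and its Smith normal form has invariant factors (1,1,1,1).

From H_k ≅ ker(∂_k) / im(∂_{k+1}) we obtain:

  H_0: rank C_0 − rank ∂_1 = 5 − 4 = 1, and the invariant factors of ∂_1 are all 1, so H_0 ≅ Z.

H_0 ≅ Z.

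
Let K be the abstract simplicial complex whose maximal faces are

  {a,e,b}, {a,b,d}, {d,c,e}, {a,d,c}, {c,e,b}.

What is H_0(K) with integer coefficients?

H_0 = Z.

Fix the vertex order a < b < c < d < e and write every simplex with vertices in increasing order. Then dim K = 2 and the simplices of K are:

  0-simplices (5): a, b, c, d, e
  1-simplices (10): ab, ac, ad, ae, bc, bd, be, cd, ce, de
  2-simplices (5): abd, abe, acd, bce, cde

so the chain groups are C_0 ≅ Z^5, C_1 ≅ Z^10, C_2 ≅ Z^5.

Boundary ∂_1: C_1 → C_0 is given by ∂[p,q] = [q] − [p]. For instance
  ∂de = e − d.
The resulting 5×10 matrix has rank 4, and its Smith normal form has invariant factors (1,1,1,1).

∂_2: C_2 → C_1 acts by ∂[p,q,r] = [q,r] − [p,r] + [p,q]. For instance
  ∂abd = bd − ad + ab,
  ∂abe = be − ae + ab.
As a 10×5 matrix over Z this has rank 5, with invariant factors (1,1,1,1,1).

From H_k ≅ ker(∂_k) / im(∂_{k+1}) we obtain:

  H_0: rank C_0 − rank ∂_1 = 5 − 4 = 1, and the invariant factors of ∂_1 are all 1, so H_0 ≅ Z.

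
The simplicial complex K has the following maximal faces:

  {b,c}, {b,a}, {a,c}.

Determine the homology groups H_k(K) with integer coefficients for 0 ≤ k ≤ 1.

H_0 ≅ Z,  H_1 ≅ Z.

Fix the vertex order a < b < c and write every simplex with vertices in increasing order. Then dim K = 1 and the simplices of K are:

  0-simplices (3): a, b, c
  1-simplices (3): ab, ac, bc

Hence C_0 ≅ Z^3, C_1 ≅ Z^3.

The boundary map ∂_1: C_1 → C_0 maps an edge to its endpoints' difference, ∂[p,q] = q − p. For instance
  ∂bc = c − b.
As a 3×3 matrix over Z this has rank 2, with invariant factors (1,1).

Computing H_k = (kernel of ∂_k) / (image of ∂_{k+1}):

  H_0: rank C_0 − rank ∂_1 = 3 − 2 = 1, and the invariant factors of ∂_1 are all 1, so H_0 = Z.
  H_1: rank ker ∂_1 − rank ∂_2 = (3 − 2) − 0 = 1, and there is no ∂_2, so H_1 = Z.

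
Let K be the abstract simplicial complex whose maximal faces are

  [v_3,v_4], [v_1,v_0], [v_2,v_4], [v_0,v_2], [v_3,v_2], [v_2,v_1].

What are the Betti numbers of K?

b_0 = 1, b_1 = 2.

Fix the vertex order v_0 < v_1 < v_2 < v_3 < v_4 and write every simplex with vertices in increasing order. Then dim K = 1 and the simplices of K are:

  0-simplices (5): [v_0], [v_1], [v_2], [v_3], [v_4]
  1-simplices (6): [v_0,v_1], [v_0,v_2], [v_1,v_2], [v_2,v_3], [v_2,v_4], [v_3,v_4]

so the chain groups are C_0 ≅ Z^5, C_1 ≅ Z^6.

Boundary ∂_1: C_1 → C_0 is given by ∂[p,q] = [q] − [p]. For instance
  ∂[v_2,v_3] = [v_3] − [v_2].
The resulting 5×6 matrix has rank 4, and its Smith normal form has invariant factors (1,1,1,1).

From H_k ≅ ker(∂_k) / im(∂_{k+1}) we obtain:

  H_0: rank C_0 − rank ∂_1 = 5 − 4 = 1, and the invariant factors of ∂_1 are all 1, so H_0 = Z.
  H_1: rank ker ∂_1 − rank ∂_2 = (6 − 4) − 0 = 2, and there is no ∂_2, so H_1 = Z^2.

(K is a triangulation of a wedge of 2 circles.)

Hence the Betti numbers are b_0 = 1, b_1 = 2.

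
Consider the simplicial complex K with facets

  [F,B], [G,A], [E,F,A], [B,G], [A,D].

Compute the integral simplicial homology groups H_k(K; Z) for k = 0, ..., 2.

H_0 ≅ Z,  H_1 ≅ Z,  H_2 = 0.

Take the total order A < B < D < E < F < G on the vertex set. Then K (dimension 2) consists of the simplices:

  0-simplices (6): A, B, D, E, F, G
  1-simplices (7): AD, AE, AF, AG, BF, BG, EF
  2-simplices (1): AEF

giving chain groups C_0 ≅ Z^6, C_1 ≅ Z^7, C_2 ≅ Z^1.

Boundary ∂_1: C_1 → C_0 is given by ∂[p,q] = [q] − [p]. For instance
  ∂AD = D − A.
The resulting 6×7 matrix has rank 5, and its Smith normal form has invariant factors (1,1,1,1,1).

Boundary ∂_2: C_2 → C_1 maps a triangle to the signed sum of its edges. For instance
  ∂AEF = EF − AF + AE.
The 7×1 boundary matrix has rank 1 and Smith normal form diag(1).

From H_k ≅ ker(∂_k) / im(∂_{k+1}) we obtain:

  H_0: rank C_0 − rank ∂_1 = 6 − 5 = 1, and the invariant factors of ∂_1 are all 1, so H_0 ≅ Z.
  H_1: rank ker ∂_1 − rank ∂_2 = (7 − 5) − 1 = 1, and the invariant factors of ∂_2 are all 1, so H_1 ≅ Z.
  H_2: rank ker ∂_2 − rank ∂_3 = (1 − 1) − 0 = 0, and there is no ∂_3, so H_2 ≅ 0.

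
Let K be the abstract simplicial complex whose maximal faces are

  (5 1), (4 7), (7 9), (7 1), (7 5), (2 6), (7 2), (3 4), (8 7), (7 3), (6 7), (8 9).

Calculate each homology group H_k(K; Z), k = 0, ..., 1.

H_0 = Z,  H_1 = Z^4.

Take the total order 1 < 2 < 3 < 4 < 5 < 6 < 7 < 8 < 9 on the vertex set. Then K (dimension 1) consists of the simplices:

  0-simplices (9): [1], [2], [3], [4], [5], [6], [7], [8], [9]
  1-simplices (12): [1,5], [1,7], [2,6], [2,7], [3,4], [3,7], [4,7], [5,7], [6,7], [7,8], [7,9], [8,9]

Hence C_0 ≅ Z^9, C_1 ≅ Z^12.

∂_1: C_1 → C_0 maps an edge to its endpoints' difference, ∂[p,q] = q − p. For instance
  ∂[1,7] = [7] − [1].
This gives a 9×12 integer matrix of rank 8; reducing to Smith normal form yields diagonal entries (1,1,1,1,1,1,1,1).

Computing H_k = (kernel of ∂_k) / (image of ∂_{k+1}):

  H_0: rank C_0 − rank ∂_1 = 9 − 8 = 1, and the invariant factors of ∂_1 are all 1, so H_0 = Z.
  H_1: rank ker ∂_1 − rank ∂_2 = (12 − 8) − 0 = 4, and there is no ∂_2, so H_1 = Z^4.

As a check, the Euler characteristic is 9 − 12 = -3, which agrees with 1 − 4 = -3.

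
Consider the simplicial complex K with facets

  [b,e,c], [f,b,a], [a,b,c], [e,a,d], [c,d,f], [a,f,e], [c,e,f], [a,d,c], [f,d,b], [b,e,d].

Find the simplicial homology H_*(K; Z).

H_0 = Z,  H_1 = Z/2Z,  H_2 = 0.

Order the vertices as a < b < c < d < e < f. Listing each simplex with vertices in this order, K has dimension 2 with simplices:

  0-simplices (6): a, b, c, d, e, f
  1-simplices (15): ab, ac, ad, ae, af, bc, bd, be, bf, cd, ce, cf, de, df, ef
  2-simplices (10): abc, abf, acd, ade, aef, bce, bde, bdf, cdf, cef

Hence C_0 ≅ Z^6, C_1 ≅ Z^15, C_2 ≅ Z^10.

∂_1: C_1 → C_0 sends each edge [p,q] (with p < q) to q − p. For instance
  ∂ad = d − a.
The resulting 6×15 matrix has rank 5, and its Smith normal form has invariant factors (1,1,1,1,1).

The boundary map ∂_2: C_2 → C_1 maps a triangle to the signed sum of its edges. For instance
  ∂acd = cd − ad + ac,
  ∂aef = ef − af + ae.
The resulting 15×10 matrix has rank 10, and its Smith normal form has invariant factors (1,1,1,1,1,1,1,1,1,2).

Reading off H_k = ker ∂_k / im ∂_{k+1}:

  H_0: rank C_0 − rank ∂_1 = 6 − 5 = 1, and the invariant factors of ∂_1 are all 1, so H_0 ≅ Z.
  H_1: rank ker ∂_1 − rank ∂_2 = (15 − 5) − 10 = 0, and ∂_2 has invariant factor 2 > 1, so H_1 ≅ Z/2Z.
  H_2: rank ker ∂_2 − rank ∂_3 = (10 − 10) − 0 = 0, and there is no ∂_3, so H_2 ≅ 0.

As a check, the Euler characteristic is 6 − 15 + 10 = 1, which agrees with 1 − 0 + 0 = 1.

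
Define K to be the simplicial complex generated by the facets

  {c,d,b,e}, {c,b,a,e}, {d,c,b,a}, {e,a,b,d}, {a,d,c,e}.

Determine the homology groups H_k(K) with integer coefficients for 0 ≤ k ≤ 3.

H_0 ≅ Z,  H_1 = 0,  H_2 = 0,  H_3 ≅ Z.

Order the vertices as a < b < c < d < e. Listing each simplex with vertices in this order, K has dimension 3 with simplices:

  0-simplices (5): a, b, c, d, e
  1-simplices (10): ab, ac, ad, ae, bc, bd, be, cd, ce, de
  2-simplices (10): abc, abd, abe, acd, ace, ade, bcd, bce, bde, cde
  3-simplices (5): abcd, abce, abde, acde, bcde

Hence C_0 ≅ Z^5, C_1 ≅ Z^10, C_2 ≅ Z^10, C_3 ≅ Z^5.

∂_1: C_1 → C_0 maps an edge to its endpoints' difference, ∂[p,q] = q − p.
As a 5×10 matrix over Z this has rank 4, with invariant factors (1,1,1,1).

Boundary ∂_2: C_2 → C_1 sends each 2-simplex [p,q,r] to [q,r] − [p,r] + [p,q]. For instance
  ∂bce = ce − be + bc,
  ∂abe = be − ae + ab.
This gives a 10×10 integer matrix of rank 6; reducing to Smith normal form yields diagonal entries (1,1,1,1,1,1).

Boundary ∂_3: C_3 → C_2 sends each 3-simplex σ to the alternating sum Σ_i (−1)^i (σ with its i-th vertex removed). For instance
  ∂abde = bde − ade + abe − abd,
  ∂bcde = cde − bde + bce − bcd.
The resulting 10×5 matrix has rank 4, and its Smith normal form has invariant factors (1,1,1,1).

Reading off H_k = ker ∂_k / im ∂_{k+1}:

  H_0: rank C_0 − rank ∂_1 = 5 − 4 = 1, and the invariant factors of ∂_1 are all 1, so H_0 = Z.
  H_1: rank ker ∂_1 − rank ∂_2 = (10 − 4) − 6 = 0, and the invariant factors of ∂_2 are all 1, so H_1 = 0.
  H_2: rank ker ∂_2 − rank ∂_3 = (10 − 6) − 4 = 0, and the invariant factors of ∂_3 are all 1, so H_2 = 0.
  H_3: rank ker ∂_3 − rank ∂_4 = (5 − 4) − 0 = 1, and there is no ∂_4, so H_3 = Z.

As a check, the Euler characteristic is 5 − 10 + 10 − 5 = 0, which agrees with 1 − 0 + 0 − 1 = 0.
(K is a triangulation of the 3-sphere S^3.)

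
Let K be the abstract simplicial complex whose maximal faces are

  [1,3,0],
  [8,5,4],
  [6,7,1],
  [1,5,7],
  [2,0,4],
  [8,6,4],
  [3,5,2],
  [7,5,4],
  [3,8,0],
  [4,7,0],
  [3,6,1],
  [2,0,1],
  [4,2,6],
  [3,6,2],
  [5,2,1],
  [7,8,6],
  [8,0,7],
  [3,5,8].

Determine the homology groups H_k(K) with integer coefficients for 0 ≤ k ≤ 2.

H_0 = Z,  H_1 = Z ⊕ Z/2,  H_2 = 0.

We work with the vertex ordering 0 < 1 < 2 < 3 < 4 < 5 < 6 < 7 < 8. The simplices of K, each written with vertices in increasing order, are:

  0-simplices (9): [0], [1], [2], [3], [4], [5], [6], [7], [8]
  1-simplices (27): (27 of them)
  2-simplices (18): [0,1,2], [0,1,3], [0,2,4], [0,3,8], [0,4,7], [0,7,8], [1,2,5], [1,3,6], [1,5,7], [1,6,7], [2,3,5], [2,3,6], [2,4,6], [3,5,8], [4,5,7], [4,5,8], [4,6,8], [6,7,8]

giving chain groups C_0 ≅ Z^9, C_1 ≅ Z^27, C_2 ≅ Z^18.

Boundary ∂_1: C_1 → C_0 sends each edge [p,q] (with p < q) to q − p. For instance
  ∂[0,7] = [7] − [0].
The 9×27 boundary matrix has rank 8 and Smith normal form diag(1,1,1,1,1,1,1,1).

The boundary map ∂_2: C_2 → C_1 acts by ∂[p,q,r] = [q,r] − [p,r] + [p,q]. For instance
  ∂[0,1,2] = [1,2] − [0,2] + [0,1],
  ∂[6,7,8] = [7,8] − [6,8] + [6,7].
The resulting 27×18 matrix has rank 18, and its Smith normal form has invariant factors (1,1,1,1,1,1,1,1,1,1,1,1,1,1,1,1,1,2).

Now H_k = ker ∂_k / im ∂_{k+1}, so:

  H_0: rank C_0 − rank ∂_1 = 9 − 8 = 1, and the invariant factors of ∂_1 are all 1, so H_0 ≅ Z.
  H_1: rank ker ∂_1 − rank ∂_2 = (27 − 8) − 18 = 1, and ∂_2 has invariant factor 2 > 1, so H_1 ≅ Z ⊕ Z/2.
  H_2: rank ker ∂_2 − rank ∂_3 = (18 − 18) − 0 = 0, and there is no ∂_3, so H_2 ≅ 0.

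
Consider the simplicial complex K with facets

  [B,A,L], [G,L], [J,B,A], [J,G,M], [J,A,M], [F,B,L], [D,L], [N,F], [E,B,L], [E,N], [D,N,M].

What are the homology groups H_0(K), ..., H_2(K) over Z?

K has 10 vertices, 20 edges, 7 triangles.
rank ∂_0 = 0, rank ∂_1 = 9 ⇒ b_0 = 10 − 0 − 9 = 1; all invariant factors of ∂_1 are 1 so no torsion. So H_0 ≅ Z.
rank ∂_1 = 9, rank ∂_2 = 7 ⇒ b_1 = 20 − 9 − 7 = 4; all invariant factors of ∂_2 are 1 so no torsion. So H_1 ≅ Z^4.
rank ∂_2 = 7, rank ∂_3 = 0 ⇒ b_2 = 7 − 7 − 0 = 0. So H_2 ≅ 0.

H_0 = Z,  H_1 = Z^4,  H_2 = 0.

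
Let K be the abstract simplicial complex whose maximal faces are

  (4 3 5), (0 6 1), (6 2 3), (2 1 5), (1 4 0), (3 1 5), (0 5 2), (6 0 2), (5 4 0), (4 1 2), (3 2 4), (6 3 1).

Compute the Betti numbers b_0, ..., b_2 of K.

b_0 = 1, b_1 = 0, b_2 = 0.

Order the vertices as 0 < 1 < 2 < 3 < 4 < 5 < 6. Listing each simplex with vertices in this order, K has dimension 2 with simplices:

  0-simplices (7): [0], [1], [2], [3], [4], [5], [6]
  1-simplices (18): [0,1], [0,2], [0,4], [0,5], [0,6], [1,2], [1,3], [1,4], [1,5], [1,6], [2,3], [2,4], [2,5], [2,6], [3,4], [3,5], [3,6], [4,5]
  2-simplices (12): [0,1,4], [0,1,6], [0,2,5], [0,2,6], [0,4,5], [1,2,4], [1,2,5], [1,3,5], [1,3,6], [2,3,4], [2,3,6], [3,4,5]

so the chain groups are C_0 ≅ Z^7, C_1 ≅ Z^18, C_2 ≅ Z^12.

∂_1: C_1 → C_0 sends each edge [p,q] (with p < q) to q − p. For instance
  ∂[1,3] = [3] − [1].
The 7×18 boundary matrix has rank 6 and Smith normal form diag(1,1,1,1,1,1).

Boundary ∂_2: C_2 → C_1 acts by ∂[p,q,r] = [q,r] − [p,r] + [p,q]. For instance
  ∂[0,4,5] = [4,5] − [0,5] + [0,4],
  ∂[0,2,5] = [2,5] − [0,5] + [0,2].
The 18×12 boundary matrix has rank 12 and Smith normal form diag(1,1,1,1,1,1,1,1,1,1,1,2).

Now H_k = ker ∂_k / im ∂_{k+1}, so:

  H_0: rank C_0 − rank ∂_1 = 7 − 6 = 1, and the invariant factors of ∂_1 are all 1, so H_0 ≅ Z.
  H_1: rank ker ∂_1 − rank ∂_2 = (18 − 6) − 12 = 0, and ∂_2 has invariant factor 2 > 1, so H_1 ≅ Z/2.
  H_2: rank ker ∂_2 − rank ∂_3 = (12 − 12) − 0 = 0, and there is no ∂_3, so H_2 ≅ 0.

As a check, the Euler characteristic is 7 − 18 + 12 = 1, which agrees with 1 − 0 + 0 = 1.

Hence the Betti numbers are b_0 = 1, b_1 = 0, b_2 = 0.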